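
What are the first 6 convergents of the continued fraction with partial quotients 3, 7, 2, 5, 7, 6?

3/1, 22/7, 47/15, 257/82, 1846/589, 11333/3616

Using the convergent recurrence p_i = a_i*p_{i-1} + p_{i-2}, q_i = a_i*q_{i-1} + q_{i-2} with p_{-2}=0, p_{-1}=1, q_{-2}=1, q_{-1}=0:
  i=0: a_0=3, p_0 = 3*1 + 0 = 3, q_0 = 3*0 + 1 = 1.
  i=1: a_1=7, p_1 = 7*3 + 1 = 22, q_1 = 7*1 + 0 = 7.
  i=2: a_2=2, p_2 = 2*22 + 3 = 47, q_2 = 2*7 + 1 = 15.
  i=3: a_3=5, p_3 = 5*47 + 22 = 257, q_3 = 5*15 + 7 = 82.
  i=4: a_4=7, p_4 = 7*257 + 47 = 1846, q_4 = 7*82 + 15 = 589.
  i=5: a_5=6, p_5 = 6*1846 + 257 = 11333, q_5 = 6*589 + 82 = 3616.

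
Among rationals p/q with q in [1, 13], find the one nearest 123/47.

Expand x = 123/47 as a continued fraction with the Euclidean algorithm:
  123 = 2*47 + 29, so a_0 = 2.
  47 = 1*29 + 18, so a_1 = 1.
  29 = 1*18 + 11, so a_2 = 1.
  18 = 1*11 + 7, so a_3 = 1.
  11 = 1*7 + 4, so a_4 = 1.
  7 = 1*4 + 3, so a_5 = 1.
  4 = 1*3 + 1, so a_6 = 1.
  3 = 3*1 + 0, so a_7 = 3.
so x = [2; 1, 1, 1, 1, 1, 1, 3].
Convergents (p_i = a_i*p_{i-1} + p_{i-2}, q_i = a_i*q_{i-1} + q_{i-2} with p_{-2}=0, p_{-1}=1, q_{-2}=1, q_{-1}=0), until the denominator exceeds 13:
  i=0: a_0=2, p_0 = 2*1 + 0 = 2, q_0 = 2*0 + 1 = 1.
  i=1: a_1=1, p_1 = 1*2 + 1 = 3, q_1 = 1*1 + 0 = 1.
  i=2: a_2=1, p_2 = 1*3 + 2 = 5, q_2 = 1*1 + 1 = 2.
  i=3: a_3=1, p_3 = 1*5 + 3 = 8, q_3 = 1*2 + 1 = 3.
  i=4: a_4=1, p_4 = 1*8 + 5 = 13, q_4 = 1*3 + 2 = 5.
  i=5: a_5=1, p_5 = 1*13 + 8 = 21, q_5 = 1*5 + 3 = 8.
  i=6: a_6=1, p_6 = 1*21 + 13 = 34, q_6 = 1*8 + 5 = 13.
  i=7: a_7=3, p_7 = 3*34 + 21 = 123, q_7 = 3*13 + 8 = 47.
q_7 = 47 > 13, so the last convergent with denominator <= 13 is p_6/q_6 = 34/13.
The closest fraction with denominator <= 13 is either p_6/q_6 or the intermediate fraction (k*p_6 + p_5)/(k*q_6 + q_5) with the largest k >= 1 whose denominator stays <= 13; these approach x as k grows, and every other convergent or intermediate fraction in range is farther away.
Largest k: floor((13 - q_5)/q_6) = floor((13 - 8)/13) = 0.
Since k = 0, no intermediate fraction beyond p_6/q_6 has denominator <= 13, so the convergent 34/13 is the closest (its error is |123*13 - 34*47|/(47*13) = 1/611).

34/13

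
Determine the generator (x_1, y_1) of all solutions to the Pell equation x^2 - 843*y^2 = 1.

(x, y) = (842, 29)

First expand sqrt(843) as a continued fraction. With x_i = (sqrt(843) + m_i)/d_i and (m_0, d_0) = (0, 1): a_0 = floor(sqrt(843)) = 29, since 29^2 = 841 <= 843 < 900 = 30^2.
Iterate m_{i+1} = d_i*a_i - m_i, d_{i+1} = (843 - m_{i+1}^2)/d_i, a_{i+1} = floor((a_0 + m_{i+1})/d_{i+1}):
  m_1 = 1*29 - 0 = 29, d_1 = (843 - 29^2)/1 = 2/1 = 2, a_1 = floor((29 + 29)/2) = 29.
  m_2 = 2*29 - 29 = 29, d_2 = (843 - 29^2)/2 = 2/2 = 1, a_2 = floor((29 + 29)/1) = 58.
  m_3 = 1*58 - 29 = 29, d_3 = (843 - 29^2)/1 = 2/1 = 2: (m_3, d_3) = (m_1, d_1) = (29, 2), so from here the quotients repeat a_1, a_2; the period length is 2.
So sqrt(843) = [29; (29, 58)] with period length k = 2.
k is even, so the fundamental solution of x^2 - 843y^2 = 1 is (p_{k-1}, q_{k-1}) = (p_1, q_1); compute convergents through index 1.
Convergents (p_i = a_i*p_{i-1} + p_{i-2}, q_i = a_i*q_{i-1} + q_{i-2} with p_{-2}=0, p_{-1}=1, q_{-2}=1, q_{-1}=0):
  i=0: a_0=29, p_0 = 29*1 + 0 = 29, q_0 = 29*0 + 1 = 1.
  i=1: a_1=29, p_1 = 29*29 + 1 = 842, q_1 = 29*1 + 0 = 29.
Check: 842^2 - 843*29^2 = 708964 - 708963 = 1, so (x, y) = (842, 29) solves the equation, and by the theorem it is the least positive solution.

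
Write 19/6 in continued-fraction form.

[3; 6]

Run the Euclidean algorithm on 19 and 6; the successive quotients are the partial quotients a_0, a_1, ... (each step inverts the fractional part left over by the previous one):
  19 = 3*6 + 1, so a_0 = 3.
  6 = 6*1 + 0, so a_1 = 6.
The remainder reaches 0 after 2 divisions, so the expansion has 2 partial quotients, read off in order.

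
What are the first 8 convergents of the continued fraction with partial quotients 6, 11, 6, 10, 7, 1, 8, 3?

6/1, 67/11, 408/67, 4147/681, 29437/4834, 33584/5515, 298109/48954, 927911/152377

Using the convergent recurrence p_i = a_i*p_{i-1} + p_{i-2}, q_i = a_i*q_{i-1} + q_{i-2} with p_{-2}=0, p_{-1}=1, q_{-2}=1, q_{-1}=0:
  i=0: a_0=6, p_0 = 6*1 + 0 = 6, q_0 = 6*0 + 1 = 1.
  i=1: a_1=11, p_1 = 11*6 + 1 = 67, q_1 = 11*1 + 0 = 11.
  i=2: a_2=6, p_2 = 6*67 + 6 = 408, q_2 = 6*11 + 1 = 67.
  i=3: a_3=10, p_3 = 10*408 + 67 = 4147, q_3 = 10*67 + 11 = 681.
  i=4: a_4=7, p_4 = 7*4147 + 408 = 29437, q_4 = 7*681 + 67 = 4834.
  i=5: a_5=1, p_5 = 1*29437 + 4147 = 33584, q_5 = 1*4834 + 681 = 5515.
  i=6: a_6=8, p_6 = 8*33584 + 29437 = 298109, q_6 = 8*5515 + 4834 = 48954.
  i=7: a_7=3, p_7 = 3*298109 + 33584 = 927911, q_7 = 3*48954 + 5515 = 152377.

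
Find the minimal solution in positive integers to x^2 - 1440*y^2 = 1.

First expand sqrt(1440) as a continued fraction. With x_i = (sqrt(1440) + m_i)/d_i and (m_0, d_0) = (0, 1): a_0 = floor(sqrt(1440)) = 37, since 37^2 = 1369 <= 1440 < 1444 = 38^2.
Iterate m_{i+1} = d_i*a_i - m_i, d_{i+1} = (1440 - m_{i+1}^2)/d_i, a_{i+1} = floor((a_0 + m_{i+1})/d_{i+1}):
  m_1 = 1*37 - 0 = 37, d_1 = (1440 - 37^2)/1 = 71/1 = 71, a_1 = floor((37 + 37)/71) = 1.
  m_2 = 71*1 - 37 = 34, d_2 = (1440 - 34^2)/71 = 284/71 = 4, a_2 = floor((37 + 34)/4) = 17.
  m_3 = 4*17 - 34 = 34, d_3 = (1440 - 34^2)/4 = 284/4 = 71, a_3 = floor((37 + 34)/71) = 1.
  m_4 = 71*1 - 34 = 37, d_4 = (1440 - 37^2)/71 = 71/71 = 1, a_4 = floor((37 + 37)/1) = 74.
  m_5 = 1*74 - 37 = 37, d_5 = (1440 - 37^2)/1 = 71/1 = 71: (m_5, d_5) = (m_1, d_1) = (37, 71), so from here the quotients repeat a_1, ..., a_4; the period length is 4.
So sqrt(1440) = [37; (1, 17, 1, 74)] with period length k = 4.
k is even, so the fundamental solution of x^2 - 1440y^2 = 1 is (p_{k-1}, q_{k-1}) = (p_3, q_3); compute convergents through index 3.
Convergents (p_i = a_i*p_{i-1} + p_{i-2}, q_i = a_i*q_{i-1} + q_{i-2} with p_{-2}=0, p_{-1}=1, q_{-2}=1, q_{-1}=0):
  i=0: a_0=37, p_0 = 37*1 + 0 = 37, q_0 = 37*0 + 1 = 1.
  i=1: a_1=1, p_1 = 1*37 + 1 = 38, q_1 = 1*1 + 0 = 1.
  i=2: a_2=17, p_2 = 17*38 + 37 = 683, q_2 = 17*1 + 1 = 18.
  i=3: a_3=1, p_3 = 1*683 + 38 = 721, q_3 = 1*18 + 1 = 19.
Check: 721^2 - 1440*19^2 = 519841 - 519840 = 1, so (x, y) = (721, 19) solves the equation, and by the theorem it is the least positive solution.

(x, y) = (721, 19)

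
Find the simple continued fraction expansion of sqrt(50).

Write x_i = (sqrt(50) + m_i)/d_i with (m_0, d_0) = (0, 1). a_0 = floor(sqrt(50)) = 7, since 7^2 = 49 <= 50 < 64 = 8^2.
Iterate m_{i+1} = d_i*a_i - m_i, d_{i+1} = (50 - m_{i+1}^2)/d_i, a_{i+1} = floor((a_0 + m_{i+1})/d_{i+1}):
  m_1 = 1*7 - 0 = 7, d_1 = (50 - 7^2)/1 = 1/1 = 1, a_1 = floor((7 + 7)/1) = 14.
  m_2 = 1*14 - 7 = 7, d_2 = (50 - 7^2)/1 = 1/1 = 1: (m_2, d_2) = (m_1, d_1) = (7, 1), so from here the quotient a_1 repeats; the period length is 1.
Hence the expansion of sqrt(50) is a_0 = 7 followed by the repeating block 14 (period 1).

[7; (14)]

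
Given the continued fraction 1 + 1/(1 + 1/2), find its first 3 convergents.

Using the convergent recurrence p_i = a_i*p_{i-1} + p_{i-2}, q_i = a_i*q_{i-1} + q_{i-2} with p_{-2}=0, p_{-1}=1, q_{-2}=1, q_{-1}=0:
  i=0: a_0=1, p_0 = 1*1 + 0 = 1, q_0 = 1*0 + 1 = 1.
  i=1: a_1=1, p_1 = 1*1 + 1 = 2, q_1 = 1*1 + 0 = 1.
  i=2: a_2=2, p_2 = 2*2 + 1 = 5, q_2 = 2*1 + 1 = 3.

1/1, 2/1, 5/3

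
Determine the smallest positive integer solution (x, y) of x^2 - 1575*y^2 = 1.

(x, y) = (2024, 51)

First expand sqrt(1575) as a continued fraction. With x_i = (sqrt(1575) + m_i)/d_i and (m_0, d_0) = (0, 1): a_0 = floor(sqrt(1575)) = 39, since 39^2 = 1521 <= 1575 < 1600 = 40^2.
Iterate m_{i+1} = d_i*a_i - m_i, d_{i+1} = (1575 - m_{i+1}^2)/d_i, a_{i+1} = floor((a_0 + m_{i+1})/d_{i+1}):
  m_1 = 1*39 - 0 = 39, d_1 = (1575 - 39^2)/1 = 54/1 = 54, a_1 = floor((39 + 39)/54) = 1.
  m_2 = 54*1 - 39 = 15, d_2 = (1575 - 15^2)/54 = 1350/54 = 25, a_2 = floor((39 + 15)/25) = 2.
  m_3 = 25*2 - 15 = 35, d_3 = (1575 - 35^2)/25 = 350/25 = 14, a_3 = floor((39 + 35)/14) = 5.
  m_4 = 14*5 - 35 = 35, d_4 = (1575 - 35^2)/14 = 350/14 = 25, a_4 = floor((39 + 35)/25) = 2.
  m_5 = 25*2 - 35 = 15, d_5 = (1575 - 15^2)/25 = 1350/25 = 54, a_5 = floor((39 + 15)/54) = 1.
  m_6 = 54*1 - 15 = 39, d_6 = (1575 - 39^2)/54 = 54/54 = 1, a_6 = floor((39 + 39)/1) = 78.
  m_7 = 1*78 - 39 = 39, d_7 = (1575 - 39^2)/1 = 54/1 = 54: (m_7, d_7) = (m_1, d_1) = (39, 54), so from here the quotients repeat a_1, ..., a_6; the period length is 6.
So sqrt(1575) = [39; (1, 2, 5, 2, 1, 78)] with period length k = 6.
k is even, so the fundamental solution of x^2 - 1575y^2 = 1 is (p_{k-1}, q_{k-1}) = (p_5, q_5); compute convergents through index 5.
Convergents (p_i = a_i*p_{i-1} + p_{i-2}, q_i = a_i*q_{i-1} + q_{i-2} with p_{-2}=0, p_{-1}=1, q_{-2}=1, q_{-1}=0):
  i=0: a_0=39, p_0 = 39*1 + 0 = 39, q_0 = 39*0 + 1 = 1.
  i=1: a_1=1, p_1 = 1*39 + 1 = 40, q_1 = 1*1 + 0 = 1.
  i=2: a_2=2, p_2 = 2*40 + 39 = 119, q_2 = 2*1 + 1 = 3.
  i=3: a_3=5, p_3 = 5*119 + 40 = 635, q_3 = 5*3 + 1 = 16.
  i=4: a_4=2, p_4 = 2*635 + 119 = 1389, q_4 = 2*16 + 3 = 35.
  i=5: a_5=1, p_5 = 1*1389 + 635 = 2024, q_5 = 1*35 + 16 = 51.
Check: 2024^2 - 1575*51^2 = 4096576 - 4096575 = 1, so (x, y) = (2024, 51) solves the equation, and by the theorem it is the least positive solution.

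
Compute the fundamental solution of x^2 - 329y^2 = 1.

(x, y) = (2376415, 131016)

First expand sqrt(329) as a continued fraction. With x_i = (sqrt(329) + m_i)/d_i and (m_0, d_0) = (0, 1): a_0 = floor(sqrt(329)) = 18, since 18^2 = 324 <= 329 < 361 = 19^2.
Iterate m_{i+1} = d_i*a_i - m_i, d_{i+1} = (329 - m_{i+1}^2)/d_i, a_{i+1} = floor((a_0 + m_{i+1})/d_{i+1}):
  m_1 = 1*18 - 0 = 18, d_1 = (329 - 18^2)/1 = 5/1 = 5, a_1 = floor((18 + 18)/5) = 7.
  m_2 = 5*7 - 18 = 17, d_2 = (329 - 17^2)/5 = 40/5 = 8, a_2 = floor((18 + 17)/8) = 4.
  m_3 = 8*4 - 17 = 15, d_3 = (329 - 15^2)/8 = 104/8 = 13, a_3 = floor((18 + 15)/13) = 2.
  m_4 = 13*2 - 15 = 11, d_4 = (329 - 11^2)/13 = 208/13 = 16, a_4 = floor((18 + 11)/16) = 1.
  m_5 = 16*1 - 11 = 5, d_5 = (329 - 5^2)/16 = 304/16 = 19, a_5 = floor((18 + 5)/19) = 1.
  m_6 = 19*1 - 5 = 14, d_6 = (329 - 14^2)/19 = 133/19 = 7, a_6 = floor((18 + 14)/7) = 4.
  m_7 = 7*4 - 14 = 14, d_7 = (329 - 14^2)/7 = 133/7 = 19, a_7 = floor((18 + 14)/19) = 1.
  m_8 = 19*1 - 14 = 5, d_8 = (329 - 5^2)/19 = 304/19 = 16, a_8 = floor((18 + 5)/16) = 1.
  m_9 = 16*1 - 5 = 11, d_9 = (329 - 11^2)/16 = 208/16 = 13, a_9 = floor((18 + 11)/13) = 2.
  m_10 = 13*2 - 11 = 15, d_10 = (329 - 15^2)/13 = 104/13 = 8, a_10 = floor((18 + 15)/8) = 4.
  m_11 = 8*4 - 15 = 17, d_11 = (329 - 17^2)/8 = 40/8 = 5, a_11 = floor((18 + 17)/5) = 7.
  m_12 = 5*7 - 17 = 18, d_12 = (329 - 18^2)/5 = 5/5 = 1, a_12 = floor((18 + 18)/1) = 36.
  m_13 = 1*36 - 18 = 18, d_13 = (329 - 18^2)/1 = 5/1 = 5: (m_13, d_13) = (m_1, d_1) = (18, 5), so from here the quotients repeat a_1, ..., a_12; the period length is 12.
So sqrt(329) = [18; (7, 4, 2, 1, 1, 4, 1, 1, 2, 4, 7, 36)] with period length k = 12.
k is even, so the fundamental solution of x^2 - 329y^2 = 1 is (p_{k-1}, q_{k-1}) = (p_11, q_11); compute convergents through index 11.
Convergents (p_i = a_i*p_{i-1} + p_{i-2}, q_i = a_i*q_{i-1} + q_{i-2} with p_{-2}=0, p_{-1}=1, q_{-2}=1, q_{-1}=0):
  i=0: a_0=18, p_0 = 18*1 + 0 = 18, q_0 = 18*0 + 1 = 1.
  i=1: a_1=7, p_1 = 7*18 + 1 = 127, q_1 = 7*1 + 0 = 7.
  i=2: a_2=4, p_2 = 4*127 + 18 = 526, q_2 = 4*7 + 1 = 29.
  i=3: a_3=2, p_3 = 2*526 + 127 = 1179, q_3 = 2*29 + 7 = 65.
  i=4: a_4=1, p_4 = 1*1179 + 526 = 1705, q_4 = 1*65 + 29 = 94.
  i=5: a_5=1, p_5 = 1*1705 + 1179 = 2884, q_5 = 1*94 + 65 = 159.
  i=6: a_6=4, p_6 = 4*2884 + 1705 = 13241, q_6 = 4*159 + 94 = 730.
  i=7: a_7=1, p_7 = 1*13241 + 2884 = 16125, q_7 = 1*730 + 159 = 889.
  i=8: a_8=1, p_8 = 1*16125 + 13241 = 29366, q_8 = 1*889 + 730 = 1619.
  i=9: a_9=2, p_9 = 2*29366 + 16125 = 74857, q_9 = 2*1619 + 889 = 4127.
  i=10: a_10=4, p_10 = 4*74857 + 29366 = 328794, q_10 = 4*4127 + 1619 = 18127.
  i=11: a_11=7, p_11 = 7*328794 + 74857 = 2376415, q_11 = 7*18127 + 4127 = 131016.
Check: 2376415^2 - 329*131016^2 = 5647348252225 - 5647348252224 = 1, so (x, y) = (2376415, 131016) solves the equation, and by the theorem it is the least positive solution.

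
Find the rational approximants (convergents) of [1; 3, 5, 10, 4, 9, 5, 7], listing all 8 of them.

1/1, 4/3, 21/16, 214/163, 877/668, 8107/6175, 41412/31543, 297991/226976

Using the convergent recurrence p_i = a_i*p_{i-1} + p_{i-2}, q_i = a_i*q_{i-1} + q_{i-2} with p_{-2}=0, p_{-1}=1, q_{-2}=1, q_{-1}=0:
  i=0: a_0=1, p_0 = 1*1 + 0 = 1, q_0 = 1*0 + 1 = 1.
  i=1: a_1=3, p_1 = 3*1 + 1 = 4, q_1 = 3*1 + 0 = 3.
  i=2: a_2=5, p_2 = 5*4 + 1 = 21, q_2 = 5*3 + 1 = 16.
  i=3: a_3=10, p_3 = 10*21 + 4 = 214, q_3 = 10*16 + 3 = 163.
  i=4: a_4=4, p_4 = 4*214 + 21 = 877, q_4 = 4*163 + 16 = 668.
  i=5: a_5=9, p_5 = 9*877 + 214 = 8107, q_5 = 9*668 + 163 = 6175.
  i=6: a_6=5, p_6 = 5*8107 + 877 = 41412, q_6 = 5*6175 + 668 = 31543.
  i=7: a_7=7, p_7 = 7*41412 + 8107 = 297991, q_7 = 7*31543 + 6175 = 226976.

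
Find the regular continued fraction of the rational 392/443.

[0; 1, 7, 1, 2, 5, 3]

Run the Euclidean algorithm on 392 and 443; the successive quotients are the partial quotients a_0, a_1, ... (each step inverts the fractional part left over by the previous one):
  392 = 0*443 + 392, so a_0 = 0.
  443 = 1*392 + 51, so a_1 = 1.
  392 = 7*51 + 35, so a_2 = 7.
  51 = 1*35 + 16, so a_3 = 1.
  35 = 2*16 + 3, so a_4 = 2.
  16 = 5*3 + 1, so a_5 = 5.
  3 = 3*1 + 0, so a_6 = 3.
The remainder reaches 0 after 7 divisions, so the expansion has 7 partial quotients, read off in order.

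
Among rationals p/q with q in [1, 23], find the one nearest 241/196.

Expand x = 241/196 as a continued fraction with the Euclidean algorithm:
  241 = 1*196 + 45, so a_0 = 1.
  196 = 4*45 + 16, so a_1 = 4.
  45 = 2*16 + 13, so a_2 = 2.
  16 = 1*13 + 3, so a_3 = 1.
  13 = 4*3 + 1, so a_4 = 4.
  3 = 3*1 + 0, so a_5 = 3.
so x = [1; 4, 2, 1, 4, 3].
Convergents (p_i = a_i*p_{i-1} + p_{i-2}, q_i = a_i*q_{i-1} + q_{i-2} with p_{-2}=0, p_{-1}=1, q_{-2}=1, q_{-1}=0), until the denominator exceeds 23:
  i=0: a_0=1, p_0 = 1*1 + 0 = 1, q_0 = 1*0 + 1 = 1.
  i=1: a_1=4, p_1 = 4*1 + 1 = 5, q_1 = 4*1 + 0 = 4.
  i=2: a_2=2, p_2 = 2*5 + 1 = 11, q_2 = 2*4 + 1 = 9.
  i=3: a_3=1, p_3 = 1*11 + 5 = 16, q_3 = 1*9 + 4 = 13.
  i=4: a_4=4, p_4 = 4*16 + 11 = 75, q_4 = 4*13 + 9 = 61.
q_4 = 61 > 23, so the last convergent with denominator <= 23 is p_3/q_3 = 16/13.
The closest fraction with denominator <= 23 is either p_3/q_3 or the intermediate fraction (k*p_3 + p_2)/(k*q_3 + q_2) with the largest k >= 1 whose denominator stays <= 23; these approach x as k grows, and every other convergent or intermediate fraction in range is farther away.
Largest k: floor((23 - q_2)/q_3) = floor((23 - 9)/13) = 1.
That gives (1*16 + 11)/(1*13 + 9) = 27/22.
Compare the errors: |x - 16/13| = |241*13 - 16*196|/(196*13) = 3/2548, and |x - 27/22| = |241*22 - 27*196|/(196*22) = 10/4312.
Cross-multiplying, 3*4312 = 12936 < 25480 = 10*2548, so 3/2548 is smaller: the convergent 16/13 is closer to x than 27/22.

16/13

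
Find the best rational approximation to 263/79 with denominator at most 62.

Expand x = 263/79 as a continued fraction with the Euclidean algorithm:
  263 = 3*79 + 26, so a_0 = 3.
  79 = 3*26 + 1, so a_1 = 3.
  26 = 26*1 + 0, so a_2 = 26.
so x = [3; 3, 26].
Convergents (p_i = a_i*p_{i-1} + p_{i-2}, q_i = a_i*q_{i-1} + q_{i-2} with p_{-2}=0, p_{-1}=1, q_{-2}=1, q_{-1}=0), until the denominator exceeds 62:
  i=0: a_0=3, p_0 = 3*1 + 0 = 3, q_0 = 3*0 + 1 = 1.
  i=1: a_1=3, p_1 = 3*3 + 1 = 10, q_1 = 3*1 + 0 = 3.
  i=2: a_2=26, p_2 = 26*10 + 3 = 263, q_2 = 26*3 + 1 = 79.
q_2 = 79 > 62, so the last convergent with denominator <= 62 is p_1/q_1 = 10/3.
The closest fraction with denominator <= 62 is either p_1/q_1 or the intermediate fraction (k*p_1 + p_0)/(k*q_1 + q_0) with the largest k >= 1 whose denominator stays <= 62; these approach x as k grows, and every other convergent or intermediate fraction in range is farther away.
Largest k: floor((62 - q_0)/q_1) = floor((62 - 1)/3) = 20.
That gives (20*10 + 3)/(20*3 + 1) = 203/61.
Compare the errors: |x - 10/3| = |263*3 - 10*79|/(79*3) = 1/237, and |x - 203/61| = |263*61 - 203*79|/(79*61) = 6/4819.
Cross-multiplying, 6*237 = 1422 < 4819 = 1*4819, so 6/4819 is smaller: the intermediate fraction 203/61 is closer to x than 10/3.

203/61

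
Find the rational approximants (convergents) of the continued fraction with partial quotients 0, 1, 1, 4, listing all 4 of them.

Using the convergent recurrence p_i = a_i*p_{i-1} + p_{i-2}, q_i = a_i*q_{i-1} + q_{i-2} with p_{-2}=0, p_{-1}=1, q_{-2}=1, q_{-1}=0:
  i=0: a_0=0, p_0 = 0*1 + 0 = 0, q_0 = 0*0 + 1 = 1.
  i=1: a_1=1, p_1 = 1*0 + 1 = 1, q_1 = 1*1 + 0 = 1.
  i=2: a_2=1, p_2 = 1*1 + 0 = 1, q_2 = 1*1 + 1 = 2.
  i=3: a_3=4, p_3 = 4*1 + 1 = 5, q_3 = 4*2 + 1 = 9.

0/1, 1/1, 1/2, 5/9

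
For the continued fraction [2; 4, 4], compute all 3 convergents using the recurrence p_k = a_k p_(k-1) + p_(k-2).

2/1, 9/4, 38/17

Using the convergent recurrence p_i = a_i*p_{i-1} + p_{i-2}, q_i = a_i*q_{i-1} + q_{i-2} with p_{-2}=0, p_{-1}=1, q_{-2}=1, q_{-1}=0:
  i=0: a_0=2, p_0 = 2*1 + 0 = 2, q_0 = 2*0 + 1 = 1.
  i=1: a_1=4, p_1 = 4*2 + 1 = 9, q_1 = 4*1 + 0 = 4.
  i=2: a_2=4, p_2 = 4*9 + 2 = 38, q_2 = 4*4 + 1 = 17.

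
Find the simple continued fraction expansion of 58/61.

Run the Euclidean algorithm on 58 and 61; the successive quotients are the partial quotients a_0, a_1, ... (each step inverts the fractional part left over by the previous one):
  58 = 0*61 + 58, so a_0 = 0.
  61 = 1*58 + 3, so a_1 = 1.
  58 = 19*3 + 1, so a_2 = 19.
  3 = 3*1 + 0, so a_3 = 3.
The remainder reaches 0 after 4 divisions, so the expansion has 4 partial quotients, read off in order.

[0; 1, 19, 3]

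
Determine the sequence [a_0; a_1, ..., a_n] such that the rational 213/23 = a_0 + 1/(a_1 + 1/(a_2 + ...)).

Run the Euclidean algorithm on 213 and 23; the successive quotients are the partial quotients a_0, a_1, ... (each step inverts the fractional part left over by the previous one):
  213 = 9*23 + 6, so a_0 = 9.
  23 = 3*6 + 5, so a_1 = 3.
  6 = 1*5 + 1, so a_2 = 1.
  5 = 5*1 + 0, so a_3 = 5.
The remainder reaches 0 after 4 divisions, so the expansion has 4 partial quotients, read off in order.

[9; 3, 1, 5]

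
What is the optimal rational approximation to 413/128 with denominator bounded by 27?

71/22

Expand x = 413/128 as a continued fraction with the Euclidean algorithm:
  413 = 3*128 + 29, so a_0 = 3.
  128 = 4*29 + 12, so a_1 = 4.
  29 = 2*12 + 5, so a_2 = 2.
  12 = 2*5 + 2, so a_3 = 2.
  5 = 2*2 + 1, so a_4 = 2.
  2 = 2*1 + 0, so a_5 = 2.
so x = [3; 4, 2, 2, 2, 2].
Convergents (p_i = a_i*p_{i-1} + p_{i-2}, q_i = a_i*q_{i-1} + q_{i-2} with p_{-2}=0, p_{-1}=1, q_{-2}=1, q_{-1}=0), until the denominator exceeds 27:
  i=0: a_0=3, p_0 = 3*1 + 0 = 3, q_0 = 3*0 + 1 = 1.
  i=1: a_1=4, p_1 = 4*3 + 1 = 13, q_1 = 4*1 + 0 = 4.
  i=2: a_2=2, p_2 = 2*13 + 3 = 29, q_2 = 2*4 + 1 = 9.
  i=3: a_3=2, p_3 = 2*29 + 13 = 71, q_3 = 2*9 + 4 = 22.
  i=4: a_4=2, p_4 = 2*71 + 29 = 171, q_4 = 2*22 + 9 = 53.
q_4 = 53 > 27, so the last convergent with denominator <= 27 is p_3/q_3 = 71/22.
The closest fraction with denominator <= 27 is either p_3/q_3 or the intermediate fraction (k*p_3 + p_2)/(k*q_3 + q_2) with the largest k >= 1 whose denominator stays <= 27; these approach x as k grows, and every other convergent or intermediate fraction in range is farther away.
Largest k: floor((27 - q_2)/q_3) = floor((27 - 9)/22) = 0.
Since k = 0, no intermediate fraction beyond p_3/q_3 has denominator <= 27, so the convergent 71/22 is the closest (its error is |413*22 - 71*128|/(128*22) = 2/2816).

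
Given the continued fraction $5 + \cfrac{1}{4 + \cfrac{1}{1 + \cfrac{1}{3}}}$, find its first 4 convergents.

5/1, 21/4, 26/5, 99/19

Using the convergent recurrence p_i = a_i*p_{i-1} + p_{i-2}, q_i = a_i*q_{i-1} + q_{i-2} with p_{-2}=0, p_{-1}=1, q_{-2}=1, q_{-1}=0:
  i=0: a_0=5, p_0 = 5*1 + 0 = 5, q_0 = 5*0 + 1 = 1.
  i=1: a_1=4, p_1 = 4*5 + 1 = 21, q_1 = 4*1 + 0 = 4.
  i=2: a_2=1, p_2 = 1*21 + 5 = 26, q_2 = 1*4 + 1 = 5.
  i=3: a_3=3, p_3 = 3*26 + 21 = 99, q_3 = 3*5 + 4 = 19.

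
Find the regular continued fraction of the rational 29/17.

Run the Euclidean algorithm on 29 and 17; the successive quotients are the partial quotients a_0, a_1, ... (each step inverts the fractional part left over by the previous one):
  29 = 1*17 + 12, so a_0 = 1.
  17 = 1*12 + 5, so a_1 = 1.
  12 = 2*5 + 2, so a_2 = 2.
  5 = 2*2 + 1, so a_3 = 2.
  2 = 2*1 + 0, so a_4 = 2.
The remainder reaches 0 after 5 divisions, so the expansion has 5 partial quotients, read off in order.

[1; 1, 2, 2, 2]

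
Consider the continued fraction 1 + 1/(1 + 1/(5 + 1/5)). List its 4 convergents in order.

1/1, 2/1, 11/6, 57/31

Using the convergent recurrence p_i = a_i*p_{i-1} + p_{i-2}, q_i = a_i*q_{i-1} + q_{i-2} with p_{-2}=0, p_{-1}=1, q_{-2}=1, q_{-1}=0:
  i=0: a_0=1, p_0 = 1*1 + 0 = 1, q_0 = 1*0 + 1 = 1.
  i=1: a_1=1, p_1 = 1*1 + 1 = 2, q_1 = 1*1 + 0 = 1.
  i=2: a_2=5, p_2 = 5*2 + 1 = 11, q_2 = 5*1 + 1 = 6.
  i=3: a_3=5, p_3 = 5*11 + 2 = 57, q_3 = 5*6 + 1 = 31.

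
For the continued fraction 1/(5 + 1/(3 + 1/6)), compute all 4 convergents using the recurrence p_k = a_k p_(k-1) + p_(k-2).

Using the convergent recurrence p_i = a_i*p_{i-1} + p_{i-2}, q_i = a_i*q_{i-1} + q_{i-2} with p_{-2}=0, p_{-1}=1, q_{-2}=1, q_{-1}=0:
  i=0: a_0=0, p_0 = 0*1 + 0 = 0, q_0 = 0*0 + 1 = 1.
  i=1: a_1=5, p_1 = 5*0 + 1 = 1, q_1 = 5*1 + 0 = 5.
  i=2: a_2=3, p_2 = 3*1 + 0 = 3, q_2 = 3*5 + 1 = 16.
  i=3: a_3=6, p_3 = 6*3 + 1 = 19, q_3 = 6*16 + 5 = 101.

0/1, 1/5, 3/16, 19/101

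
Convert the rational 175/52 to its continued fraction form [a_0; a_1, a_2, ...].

Run the Euclidean algorithm on 175 and 52; the successive quotients are the partial quotients a_0, a_1, ... (each step inverts the fractional part left over by the previous one):
  175 = 3*52 + 19, so a_0 = 3.
  52 = 2*19 + 14, so a_1 = 2.
  19 = 1*14 + 5, so a_2 = 1.
  14 = 2*5 + 4, so a_3 = 2.
  5 = 1*4 + 1, so a_4 = 1.
  4 = 4*1 + 0, so a_5 = 4.
The remainder reaches 0 after 6 divisions, so the expansion has 6 partial quotients, read off in order.

[3; 2, 1, 2, 1, 4]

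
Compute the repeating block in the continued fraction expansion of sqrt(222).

[14; (1, 8, 1, 28)]

Write x_i = (sqrt(222) + m_i)/d_i with (m_0, d_0) = (0, 1). a_0 = floor(sqrt(222)) = 14, since 14^2 = 196 <= 222 < 225 = 15^2.
Iterate m_{i+1} = d_i*a_i - m_i, d_{i+1} = (222 - m_{i+1}^2)/d_i, a_{i+1} = floor((a_0 + m_{i+1})/d_{i+1}):
  m_1 = 1*14 - 0 = 14, d_1 = (222 - 14^2)/1 = 26/1 = 26, a_1 = floor((14 + 14)/26) = 1.
  m_2 = 26*1 - 14 = 12, d_2 = (222 - 12^2)/26 = 78/26 = 3, a_2 = floor((14 + 12)/3) = 8.
  m_3 = 3*8 - 12 = 12, d_3 = (222 - 12^2)/3 = 78/3 = 26, a_3 = floor((14 + 12)/26) = 1.
  m_4 = 26*1 - 12 = 14, d_4 = (222 - 14^2)/26 = 26/26 = 1, a_4 = floor((14 + 14)/1) = 28.
  m_5 = 1*28 - 14 = 14, d_5 = (222 - 14^2)/1 = 26/1 = 26: (m_5, d_5) = (m_1, d_1) = (14, 26), so from here the quotients repeat a_1, ..., a_4; the period length is 4.
Hence the expansion of sqrt(222) is a_0 = 14 followed by the repeating block 1, 8, 1, 28 (period 4).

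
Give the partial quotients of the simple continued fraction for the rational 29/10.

Run the Euclidean algorithm on 29 and 10; the successive quotients are the partial quotients a_0, a_1, ... (each step inverts the fractional part left over by the previous one):
  29 = 2*10 + 9, so a_0 = 2.
  10 = 1*9 + 1, so a_1 = 1.
  9 = 9*1 + 0, so a_2 = 9.
The remainder reaches 0 after 3 divisions, so the expansion has 3 partial quotients, read off in order.

[2; 1, 9]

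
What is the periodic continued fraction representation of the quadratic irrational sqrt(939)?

Write x_i = (sqrt(939) + m_i)/d_i with (m_0, d_0) = (0, 1). a_0 = floor(sqrt(939)) = 30, since 30^2 = 900 <= 939 < 961 = 31^2.
Iterate m_{i+1} = d_i*a_i - m_i, d_{i+1} = (939 - m_{i+1}^2)/d_i, a_{i+1} = floor((a_0 + m_{i+1})/d_{i+1}):
  m_1 = 1*30 - 0 = 30, d_1 = (939 - 30^2)/1 = 39/1 = 39, a_1 = floor((30 + 30)/39) = 1.
  m_2 = 39*1 - 30 = 9, d_2 = (939 - 9^2)/39 = 858/39 = 22, a_2 = floor((30 + 9)/22) = 1.
  m_3 = 22*1 - 9 = 13, d_3 = (939 - 13^2)/22 = 770/22 = 35, a_3 = floor((30 + 13)/35) = 1.
  m_4 = 35*1 - 13 = 22, d_4 = (939 - 22^2)/35 = 455/35 = 13, a_4 = floor((30 + 22)/13) = 4.
  m_5 = 13*4 - 22 = 30, d_5 = (939 - 30^2)/13 = 39/13 = 3, a_5 = floor((30 + 30)/3) = 20.
  m_6 = 3*20 - 30 = 30, d_6 = (939 - 30^2)/3 = 39/3 = 13, a_6 = floor((30 + 30)/13) = 4.
  m_7 = 13*4 - 30 = 22, d_7 = (939 - 22^2)/13 = 455/13 = 35, a_7 = floor((30 + 22)/35) = 1.
  m_8 = 35*1 - 22 = 13, d_8 = (939 - 13^2)/35 = 770/35 = 22, a_8 = floor((30 + 13)/22) = 1.
  m_9 = 22*1 - 13 = 9, d_9 = (939 - 9^2)/22 = 858/22 = 39, a_9 = floor((30 + 9)/39) = 1.
  m_10 = 39*1 - 9 = 30, d_10 = (939 - 30^2)/39 = 39/39 = 1, a_10 = floor((30 + 30)/1) = 60.
  m_11 = 1*60 - 30 = 30, d_11 = (939 - 30^2)/1 = 39/1 = 39: (m_11, d_11) = (m_1, d_1) = (30, 39), so from here the quotients repeat a_1, ..., a_10; the period length is 10.
Hence the expansion of sqrt(939) is a_0 = 30 followed by the repeating block 1, 1, 1, 4, 20, 4, 1, 1, 1, 60 (period 10).

[30; (1, 1, 1, 4, 20, 4, 1, 1, 1, 60)]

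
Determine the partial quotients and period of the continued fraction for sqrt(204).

[14; (3, 1, 1, 6, 1, 1, 3, 28)]

Write x_i = (sqrt(204) + m_i)/d_i with (m_0, d_0) = (0, 1). a_0 = floor(sqrt(204)) = 14, since 14^2 = 196 <= 204 < 225 = 15^2.
Iterate m_{i+1} = d_i*a_i - m_i, d_{i+1} = (204 - m_{i+1}^2)/d_i, a_{i+1} = floor((a_0 + m_{i+1})/d_{i+1}):
  m_1 = 1*14 - 0 = 14, d_1 = (204 - 14^2)/1 = 8/1 = 8, a_1 = floor((14 + 14)/8) = 3.
  m_2 = 8*3 - 14 = 10, d_2 = (204 - 10^2)/8 = 104/8 = 13, a_2 = floor((14 + 10)/13) = 1.
  m_3 = 13*1 - 10 = 3, d_3 = (204 - 3^2)/13 = 195/13 = 15, a_3 = floor((14 + 3)/15) = 1.
  m_4 = 15*1 - 3 = 12, d_4 = (204 - 12^2)/15 = 60/15 = 4, a_4 = floor((14 + 12)/4) = 6.
  m_5 = 4*6 - 12 = 12, d_5 = (204 - 12^2)/4 = 60/4 = 15, a_5 = floor((14 + 12)/15) = 1.
  m_6 = 15*1 - 12 = 3, d_6 = (204 - 3^2)/15 = 195/15 = 13, a_6 = floor((14 + 3)/13) = 1.
  m_7 = 13*1 - 3 = 10, d_7 = (204 - 10^2)/13 = 104/13 = 8, a_7 = floor((14 + 10)/8) = 3.
  m_8 = 8*3 - 10 = 14, d_8 = (204 - 14^2)/8 = 8/8 = 1, a_8 = floor((14 + 14)/1) = 28.
  m_9 = 1*28 - 14 = 14, d_9 = (204 - 14^2)/1 = 8/1 = 8: (m_9, d_9) = (m_1, d_1) = (14, 8), so from here the quotients repeat a_1, ..., a_8; the period length is 8.
Hence the expansion of sqrt(204) is a_0 = 14 followed by the repeating block 3, 1, 1, 6, 1, 1, 3, 28 (period 8).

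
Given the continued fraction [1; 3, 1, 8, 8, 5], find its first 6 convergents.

Using the convergent recurrence p_i = a_i*p_{i-1} + p_{i-2}, q_i = a_i*q_{i-1} + q_{i-2} with p_{-2}=0, p_{-1}=1, q_{-2}=1, q_{-1}=0:
  i=0: a_0=1, p_0 = 1*1 + 0 = 1, q_0 = 1*0 + 1 = 1.
  i=1: a_1=3, p_1 = 3*1 + 1 = 4, q_1 = 3*1 + 0 = 3.
  i=2: a_2=1, p_2 = 1*4 + 1 = 5, q_2 = 1*3 + 1 = 4.
  i=3: a_3=8, p_3 = 8*5 + 4 = 44, q_3 = 8*4 + 3 = 35.
  i=4: a_4=8, p_4 = 8*44 + 5 = 357, q_4 = 8*35 + 4 = 284.
  i=5: a_5=5, p_5 = 5*357 + 44 = 1829, q_5 = 5*284 + 35 = 1455.

1/1, 4/3, 5/4, 44/35, 357/284, 1829/1455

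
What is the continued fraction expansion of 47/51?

Run the Euclidean algorithm on 47 and 51; the successive quotients are the partial quotients a_0, a_1, ... (each step inverts the fractional part left over by the previous one):
  47 = 0*51 + 47, so a_0 = 0.
  51 = 1*47 + 4, so a_1 = 1.
  47 = 11*4 + 3, so a_2 = 11.
  4 = 1*3 + 1, so a_3 = 1.
  3 = 3*1 + 0, so a_4 = 3.
The remainder reaches 0 after 5 divisions, so the expansion has 5 partial quotients, read off in order.

[0; 1, 11, 1, 3]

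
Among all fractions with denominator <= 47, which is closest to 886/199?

Expand x = 886/199 as a continued fraction with the Euclidean algorithm:
  886 = 4*199 + 90, so a_0 = 4.
  199 = 2*90 + 19, so a_1 = 2.
  90 = 4*19 + 14, so a_2 = 4.
  19 = 1*14 + 5, so a_3 = 1.
  14 = 2*5 + 4, so a_4 = 2.
  5 = 1*4 + 1, so a_5 = 1.
  4 = 4*1 + 0, so a_6 = 4.
so x = [4; 2, 4, 1, 2, 1, 4].
Convergents (p_i = a_i*p_{i-1} + p_{i-2}, q_i = a_i*q_{i-1} + q_{i-2} with p_{-2}=0, p_{-1}=1, q_{-2}=1, q_{-1}=0), until the denominator exceeds 47:
  i=0: a_0=4, p_0 = 4*1 + 0 = 4, q_0 = 4*0 + 1 = 1.
  i=1: a_1=2, p_1 = 2*4 + 1 = 9, q_1 = 2*1 + 0 = 2.
  i=2: a_2=4, p_2 = 4*9 + 4 = 40, q_2 = 4*2 + 1 = 9.
  i=3: a_3=1, p_3 = 1*40 + 9 = 49, q_3 = 1*9 + 2 = 11.
  i=4: a_4=2, p_4 = 2*49 + 40 = 138, q_4 = 2*11 + 9 = 31.
  i=5: a_5=1, p_5 = 1*138 + 49 = 187, q_5 = 1*31 + 11 = 42.
  i=6: a_6=4, p_6 = 4*187 + 138 = 886, q_6 = 4*42 + 31 = 199.
q_6 = 199 > 47, so the last convergent with denominator <= 47 is p_5/q_5 = 187/42.
The closest fraction with denominator <= 47 is either p_5/q_5 or the intermediate fraction (k*p_5 + p_4)/(k*q_5 + q_4) with the largest k >= 1 whose denominator stays <= 47; these approach x as k grows, and every other convergent or intermediate fraction in range is farther away.
Largest k: floor((47 - q_4)/q_5) = floor((47 - 31)/42) = 0.
Since k = 0, no intermediate fraction beyond p_5/q_5 has denominator <= 47, so the convergent 187/42 is the closest (its error is |886*42 - 187*199|/(199*42) = 1/8358).

187/42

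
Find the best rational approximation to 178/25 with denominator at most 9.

57/8

Expand x = 178/25 as a continued fraction with the Euclidean algorithm:
  178 = 7*25 + 3, so a_0 = 7.
  25 = 8*3 + 1, so a_1 = 8.
  3 = 3*1 + 0, so a_2 = 3.
so x = [7; 8, 3].
Convergents (p_i = a_i*p_{i-1} + p_{i-2}, q_i = a_i*q_{i-1} + q_{i-2} with p_{-2}=0, p_{-1}=1, q_{-2}=1, q_{-1}=0), until the denominator exceeds 9:
  i=0: a_0=7, p_0 = 7*1 + 0 = 7, q_0 = 7*0 + 1 = 1.
  i=1: a_1=8, p_1 = 8*7 + 1 = 57, q_1 = 8*1 + 0 = 8.
  i=2: a_2=3, p_2 = 3*57 + 7 = 178, q_2 = 3*8 + 1 = 25.
q_2 = 25 > 9, so the last convergent with denominator <= 9 is p_1/q_1 = 57/8.
The closest fraction with denominator <= 9 is either p_1/q_1 or the intermediate fraction (k*p_1 + p_0)/(k*q_1 + q_0) with the largest k >= 1 whose denominator stays <= 9; these approach x as k grows, and every other convergent or intermediate fraction in range is farther away.
Largest k: floor((9 - q_0)/q_1) = floor((9 - 1)/8) = 1.
That gives (1*57 + 7)/(1*8 + 1) = 64/9.
Compare the errors: |x - 57/8| = |178*8 - 57*25|/(25*8) = 1/200, and |x - 64/9| = |178*9 - 64*25|/(25*9) = 2/225.
Cross-multiplying, 1*225 = 225 < 400 = 2*200, so 1/200 is smaller: the convergent 57/8 is closer to x than 64/9.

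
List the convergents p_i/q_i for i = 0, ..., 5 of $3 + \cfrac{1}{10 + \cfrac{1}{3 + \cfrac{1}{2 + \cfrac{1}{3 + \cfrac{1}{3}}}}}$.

Using the convergent recurrence p_i = a_i*p_{i-1} + p_{i-2}, q_i = a_i*q_{i-1} + q_{i-2} with p_{-2}=0, p_{-1}=1, q_{-2}=1, q_{-1}=0:
  i=0: a_0=3, p_0 = 3*1 + 0 = 3, q_0 = 3*0 + 1 = 1.
  i=1: a_1=10, p_1 = 10*3 + 1 = 31, q_1 = 10*1 + 0 = 10.
  i=2: a_2=3, p_2 = 3*31 + 3 = 96, q_2 = 3*10 + 1 = 31.
  i=3: a_3=2, p_3 = 2*96 + 31 = 223, q_3 = 2*31 + 10 = 72.
  i=4: a_4=3, p_4 = 3*223 + 96 = 765, q_4 = 3*72 + 31 = 247.
  i=5: a_5=3, p_5 = 3*765 + 223 = 2518, q_5 = 3*247 + 72 = 813.

3/1, 31/10, 96/31, 223/72, 765/247, 2518/813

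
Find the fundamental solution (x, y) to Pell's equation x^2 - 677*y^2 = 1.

First expand sqrt(677) as a continued fraction. With x_i = (sqrt(677) + m_i)/d_i and (m_0, d_0) = (0, 1): a_0 = floor(sqrt(677)) = 26, since 26^2 = 676 <= 677 < 729 = 27^2.
Iterate m_{i+1} = d_i*a_i - m_i, d_{i+1} = (677 - m_{i+1}^2)/d_i, a_{i+1} = floor((a_0 + m_{i+1})/d_{i+1}):
  m_1 = 1*26 - 0 = 26, d_1 = (677 - 26^2)/1 = 1/1 = 1, a_1 = floor((26 + 26)/1) = 52.
  m_2 = 1*52 - 26 = 26, d_2 = (677 - 26^2)/1 = 1/1 = 1: (m_2, d_2) = (m_1, d_1) = (26, 1), so from here the quotient a_1 repeats; the period length is 1.
So sqrt(677) = [26; (52)] with period length k = 1.
k is odd, so (p_{k-1}, q_{k-1}) only solves x^2 - 677y^2 = -1 and the fundamental solution of x^2 - 677y^2 = 1 is (p_{2k-1}, q_{2k-1}) = (p_1, q_1); compute convergents through index 1, running through the period twice.
Convergents (p_i = a_i*p_{i-1} + p_{i-2}, q_i = a_i*q_{i-1} + q_{i-2} with p_{-2}=0, p_{-1}=1, q_{-2}=1, q_{-1}=0):
  i=0: a_0=26, p_0 = 26*1 + 0 = 26, q_0 = 26*0 + 1 = 1.
  i=1: a_1=52, p_1 = 52*26 + 1 = 1353, q_1 = 52*1 + 0 = 52.
Indeed p_0^2 - 677*q_0^2 = 676 - 677 = -1, not +1.
Check: 1353^2 - 677*52^2 = 1830609 - 1830608 = 1, so (x, y) = (1353, 52) solves the equation, and by the theorem it is the least positive solution.

(x, y) = (1353, 52)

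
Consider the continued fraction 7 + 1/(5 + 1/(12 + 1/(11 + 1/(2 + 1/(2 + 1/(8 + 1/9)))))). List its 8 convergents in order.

7/1, 36/5, 439/61, 4865/676, 10169/1413, 25203/3502, 211793/29429, 1931340/268363

Using the convergent recurrence p_i = a_i*p_{i-1} + p_{i-2}, q_i = a_i*q_{i-1} + q_{i-2} with p_{-2}=0, p_{-1}=1, q_{-2}=1, q_{-1}=0:
  i=0: a_0=7, p_0 = 7*1 + 0 = 7, q_0 = 7*0 + 1 = 1.
  i=1: a_1=5, p_1 = 5*7 + 1 = 36, q_1 = 5*1 + 0 = 5.
  i=2: a_2=12, p_2 = 12*36 + 7 = 439, q_2 = 12*5 + 1 = 61.
  i=3: a_3=11, p_3 = 11*439 + 36 = 4865, q_3 = 11*61 + 5 = 676.
  i=4: a_4=2, p_4 = 2*4865 + 439 = 10169, q_4 = 2*676 + 61 = 1413.
  i=5: a_5=2, p_5 = 2*10169 + 4865 = 25203, q_5 = 2*1413 + 676 = 3502.
  i=6: a_6=8, p_6 = 8*25203 + 10169 = 211793, q_6 = 8*3502 + 1413 = 29429.
  i=7: a_7=9, p_7 = 9*211793 + 25203 = 1931340, q_7 = 9*29429 + 3502 = 268363.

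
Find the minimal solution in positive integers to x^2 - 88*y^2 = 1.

First expand sqrt(88) as a continued fraction. With x_i = (sqrt(88) + m_i)/d_i and (m_0, d_0) = (0, 1): a_0 = floor(sqrt(88)) = 9, since 9^2 = 81 <= 88 < 100 = 10^2.
Iterate m_{i+1} = d_i*a_i - m_i, d_{i+1} = (88 - m_{i+1}^2)/d_i, a_{i+1} = floor((a_0 + m_{i+1})/d_{i+1}):
  m_1 = 1*9 - 0 = 9, d_1 = (88 - 9^2)/1 = 7/1 = 7, a_1 = floor((9 + 9)/7) = 2.
  m_2 = 7*2 - 9 = 5, d_2 = (88 - 5^2)/7 = 63/7 = 9, a_2 = floor((9 + 5)/9) = 1.
  m_3 = 9*1 - 5 = 4, d_3 = (88 - 4^2)/9 = 72/9 = 8, a_3 = floor((9 + 4)/8) = 1.
  m_4 = 8*1 - 4 = 4, d_4 = (88 - 4^2)/8 = 72/8 = 9, a_4 = floor((9 + 4)/9) = 1.
  m_5 = 9*1 - 4 = 5, d_5 = (88 - 5^2)/9 = 63/9 = 7, a_5 = floor((9 + 5)/7) = 2.
  m_6 = 7*2 - 5 = 9, d_6 = (88 - 9^2)/7 = 7/7 = 1, a_6 = floor((9 + 9)/1) = 18.
  m_7 = 1*18 - 9 = 9, d_7 = (88 - 9^2)/1 = 7/1 = 7: (m_7, d_7) = (m_1, d_1) = (9, 7), so from here the quotients repeat a_1, ..., a_6; the period length is 6.
So sqrt(88) = [9; (2, 1, 1, 1, 2, 18)] with period length k = 6.
k is even, so the fundamental solution of x^2 - 88y^2 = 1 is (p_{k-1}, q_{k-1}) = (p_5, q_5); compute convergents through index 5.
Convergents (p_i = a_i*p_{i-1} + p_{i-2}, q_i = a_i*q_{i-1} + q_{i-2} with p_{-2}=0, p_{-1}=1, q_{-2}=1, q_{-1}=0):
  i=0: a_0=9, p_0 = 9*1 + 0 = 9, q_0 = 9*0 + 1 = 1.
  i=1: a_1=2, p_1 = 2*9 + 1 = 19, q_1 = 2*1 + 0 = 2.
  i=2: a_2=1, p_2 = 1*19 + 9 = 28, q_2 = 1*2 + 1 = 3.
  i=3: a_3=1, p_3 = 1*28 + 19 = 47, q_3 = 1*3 + 2 = 5.
  i=4: a_4=1, p_4 = 1*47 + 28 = 75, q_4 = 1*5 + 3 = 8.
  i=5: a_5=2, p_5 = 2*75 + 47 = 197, q_5 = 2*8 + 5 = 21.
Check: 197^2 - 88*21^2 = 38809 - 38808 = 1, so (x, y) = (197, 21) solves the equation, and by the theorem it is the least positive solution.

(x, y) = (197, 21)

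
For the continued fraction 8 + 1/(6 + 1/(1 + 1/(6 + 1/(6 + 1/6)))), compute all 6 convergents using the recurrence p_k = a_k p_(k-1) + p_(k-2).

Using the convergent recurrence p_i = a_i*p_{i-1} + p_{i-2}, q_i = a_i*q_{i-1} + q_{i-2} with p_{-2}=0, p_{-1}=1, q_{-2}=1, q_{-1}=0:
  i=0: a_0=8, p_0 = 8*1 + 0 = 8, q_0 = 8*0 + 1 = 1.
  i=1: a_1=6, p_1 = 6*8 + 1 = 49, q_1 = 6*1 + 0 = 6.
  i=2: a_2=1, p_2 = 1*49 + 8 = 57, q_2 = 1*6 + 1 = 7.
  i=3: a_3=6, p_3 = 6*57 + 49 = 391, q_3 = 6*7 + 6 = 48.
  i=4: a_4=6, p_4 = 6*391 + 57 = 2403, q_4 = 6*48 + 7 = 295.
  i=5: a_5=6, p_5 = 6*2403 + 391 = 14809, q_5 = 6*295 + 48 = 1818.

8/1, 49/6, 57/7, 391/48, 2403/295, 14809/1818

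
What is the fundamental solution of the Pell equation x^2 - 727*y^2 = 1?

(x, y) = (728, 27)

First expand sqrt(727) as a continued fraction. With x_i = (sqrt(727) + m_i)/d_i and (m_0, d_0) = (0, 1): a_0 = floor(sqrt(727)) = 26, since 26^2 = 676 <= 727 < 729 = 27^2.
Iterate m_{i+1} = d_i*a_i - m_i, d_{i+1} = (727 - m_{i+1}^2)/d_i, a_{i+1} = floor((a_0 + m_{i+1})/d_{i+1}):
  m_1 = 1*26 - 0 = 26, d_1 = (727 - 26^2)/1 = 51/1 = 51, a_1 = floor((26 + 26)/51) = 1.
  m_2 = 51*1 - 26 = 25, d_2 = (727 - 25^2)/51 = 102/51 = 2, a_2 = floor((26 + 25)/2) = 25.
  m_3 = 2*25 - 25 = 25, d_3 = (727 - 25^2)/2 = 102/2 = 51, a_3 = floor((26 + 25)/51) = 1.
  m_4 = 51*1 - 25 = 26, d_4 = (727 - 26^2)/51 = 51/51 = 1, a_4 = floor((26 + 26)/1) = 52.
  m_5 = 1*52 - 26 = 26, d_5 = (727 - 26^2)/1 = 51/1 = 51: (m_5, d_5) = (m_1, d_1) = (26, 51), so from here the quotients repeat a_1, ..., a_4; the period length is 4.
So sqrt(727) = [26; (1, 25, 1, 52)] with period length k = 4.
k is even, so the fundamental solution of x^2 - 727y^2 = 1 is (p_{k-1}, q_{k-1}) = (p_3, q_3); compute convergents through index 3.
Convergents (p_i = a_i*p_{i-1} + p_{i-2}, q_i = a_i*q_{i-1} + q_{i-2} with p_{-2}=0, p_{-1}=1, q_{-2}=1, q_{-1}=0):
  i=0: a_0=26, p_0 = 26*1 + 0 = 26, q_0 = 26*0 + 1 = 1.
  i=1: a_1=1, p_1 = 1*26 + 1 = 27, q_1 = 1*1 + 0 = 1.
  i=2: a_2=25, p_2 = 25*27 + 26 = 701, q_2 = 25*1 + 1 = 26.
  i=3: a_3=1, p_3 = 1*701 + 27 = 728, q_3 = 1*26 + 1 = 27.
Check: 728^2 - 727*27^2 = 529984 - 529983 = 1, so (x, y) = (728, 27) solves the equation, and by the theorem it is the least positive solution.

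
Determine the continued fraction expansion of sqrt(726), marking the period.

[26; (1, 16, 1, 52)]

Write x_i = (sqrt(726) + m_i)/d_i with (m_0, d_0) = (0, 1). a_0 = floor(sqrt(726)) = 26, since 26^2 = 676 <= 726 < 729 = 27^2.
Iterate m_{i+1} = d_i*a_i - m_i, d_{i+1} = (726 - m_{i+1}^2)/d_i, a_{i+1} = floor((a_0 + m_{i+1})/d_{i+1}):
  m_1 = 1*26 - 0 = 26, d_1 = (726 - 26^2)/1 = 50/1 = 50, a_1 = floor((26 + 26)/50) = 1.
  m_2 = 50*1 - 26 = 24, d_2 = (726 - 24^2)/50 = 150/50 = 3, a_2 = floor((26 + 24)/3) = 16.
  m_3 = 3*16 - 24 = 24, d_3 = (726 - 24^2)/3 = 150/3 = 50, a_3 = floor((26 + 24)/50) = 1.
  m_4 = 50*1 - 24 = 26, d_4 = (726 - 26^2)/50 = 50/50 = 1, a_4 = floor((26 + 26)/1) = 52.
  m_5 = 1*52 - 26 = 26, d_5 = (726 - 26^2)/1 = 50/1 = 50: (m_5, d_5) = (m_1, d_1) = (26, 50), so from here the quotients repeat a_1, ..., a_4; the period length is 4.
Hence the expansion of sqrt(726) is a_0 = 26 followed by the repeating block 1, 16, 1, 52 (period 4).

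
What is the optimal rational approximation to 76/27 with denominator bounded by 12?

31/11

Expand x = 76/27 as a continued fraction with the Euclidean algorithm:
  76 = 2*27 + 22, so a_0 = 2.
  27 = 1*22 + 5, so a_1 = 1.
  22 = 4*5 + 2, so a_2 = 4.
  5 = 2*2 + 1, so a_3 = 2.
  2 = 2*1 + 0, so a_4 = 2.
so x = [2; 1, 4, 2, 2].
Convergents (p_i = a_i*p_{i-1} + p_{i-2}, q_i = a_i*q_{i-1} + q_{i-2} with p_{-2}=0, p_{-1}=1, q_{-2}=1, q_{-1}=0), until the denominator exceeds 12:
  i=0: a_0=2, p_0 = 2*1 + 0 = 2, q_0 = 2*0 + 1 = 1.
  i=1: a_1=1, p_1 = 1*2 + 1 = 3, q_1 = 1*1 + 0 = 1.
  i=2: a_2=4, p_2 = 4*3 + 2 = 14, q_2 = 4*1 + 1 = 5.
  i=3: a_3=2, p_3 = 2*14 + 3 = 31, q_3 = 2*5 + 1 = 11.
  i=4: a_4=2, p_4 = 2*31 + 14 = 76, q_4 = 2*11 + 5 = 27.
q_4 = 27 > 12, so the last convergent with denominator <= 12 is p_3/q_3 = 31/11.
The closest fraction with denominator <= 12 is either p_3/q_3 or the intermediate fraction (k*p_3 + p_2)/(k*q_3 + q_2) with the largest k >= 1 whose denominator stays <= 12; these approach x as k grows, and every other convergent or intermediate fraction in range is farther away.
Largest k: floor((12 - q_2)/q_3) = floor((12 - 5)/11) = 0.
Since k = 0, no intermediate fraction beyond p_3/q_3 has denominator <= 12, so the convergent 31/11 is the closest (its error is |76*11 - 31*27|/(27*11) = 1/297).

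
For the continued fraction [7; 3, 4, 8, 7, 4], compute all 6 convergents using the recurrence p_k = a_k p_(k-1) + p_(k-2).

Using the convergent recurrence p_i = a_i*p_{i-1} + p_{i-2}, q_i = a_i*q_{i-1} + q_{i-2} with p_{-2}=0, p_{-1}=1, q_{-2}=1, q_{-1}=0:
  i=0: a_0=7, p_0 = 7*1 + 0 = 7, q_0 = 7*0 + 1 = 1.
  i=1: a_1=3, p_1 = 3*7 + 1 = 22, q_1 = 3*1 + 0 = 3.
  i=2: a_2=4, p_2 = 4*22 + 7 = 95, q_2 = 4*3 + 1 = 13.
  i=3: a_3=8, p_3 = 8*95 + 22 = 782, q_3 = 8*13 + 3 = 107.
  i=4: a_4=7, p_4 = 7*782 + 95 = 5569, q_4 = 7*107 + 13 = 762.
  i=5: a_5=4, p_5 = 4*5569 + 782 = 23058, q_5 = 4*762 + 107 = 3155.

7/1, 22/3, 95/13, 782/107, 5569/762, 23058/3155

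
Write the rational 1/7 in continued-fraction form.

[0; 7]

Run the Euclidean algorithm on 1 and 7; the successive quotients are the partial quotients a_0, a_1, ... (each step inverts the fractional part left over by the previous one):
  1 = 0*7 + 1, so a_0 = 0.
  7 = 7*1 + 0, so a_1 = 7.
The remainder reaches 0 after 2 divisions, so the expansion has 2 partial quotients, read off in order.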